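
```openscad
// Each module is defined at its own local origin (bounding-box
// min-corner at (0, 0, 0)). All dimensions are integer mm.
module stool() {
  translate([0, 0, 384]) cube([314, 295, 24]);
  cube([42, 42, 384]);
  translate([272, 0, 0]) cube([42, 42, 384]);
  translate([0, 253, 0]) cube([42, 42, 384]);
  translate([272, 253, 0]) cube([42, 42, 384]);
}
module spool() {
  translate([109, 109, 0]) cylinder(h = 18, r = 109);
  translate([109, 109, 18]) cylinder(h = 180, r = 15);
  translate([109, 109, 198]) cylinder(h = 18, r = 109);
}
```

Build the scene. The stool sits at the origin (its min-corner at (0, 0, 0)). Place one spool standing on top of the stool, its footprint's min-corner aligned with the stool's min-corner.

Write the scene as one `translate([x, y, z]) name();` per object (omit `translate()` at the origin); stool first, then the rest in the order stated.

stool();
translate([0, 0, 408]) spool();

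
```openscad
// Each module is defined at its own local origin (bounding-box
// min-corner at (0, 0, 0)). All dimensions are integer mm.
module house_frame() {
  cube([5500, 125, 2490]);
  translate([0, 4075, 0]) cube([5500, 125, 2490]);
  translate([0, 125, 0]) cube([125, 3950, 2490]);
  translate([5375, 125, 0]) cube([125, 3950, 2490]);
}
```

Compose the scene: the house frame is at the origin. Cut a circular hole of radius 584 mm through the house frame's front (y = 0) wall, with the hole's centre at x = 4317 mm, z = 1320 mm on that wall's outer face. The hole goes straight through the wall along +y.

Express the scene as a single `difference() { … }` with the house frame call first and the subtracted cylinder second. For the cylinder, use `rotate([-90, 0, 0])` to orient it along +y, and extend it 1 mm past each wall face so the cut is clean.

difference() {
  house_frame();
  translate([4317, -1, 1320]) rotate([-90, 0, 0]) cylinder(h = 127, r = 584);
}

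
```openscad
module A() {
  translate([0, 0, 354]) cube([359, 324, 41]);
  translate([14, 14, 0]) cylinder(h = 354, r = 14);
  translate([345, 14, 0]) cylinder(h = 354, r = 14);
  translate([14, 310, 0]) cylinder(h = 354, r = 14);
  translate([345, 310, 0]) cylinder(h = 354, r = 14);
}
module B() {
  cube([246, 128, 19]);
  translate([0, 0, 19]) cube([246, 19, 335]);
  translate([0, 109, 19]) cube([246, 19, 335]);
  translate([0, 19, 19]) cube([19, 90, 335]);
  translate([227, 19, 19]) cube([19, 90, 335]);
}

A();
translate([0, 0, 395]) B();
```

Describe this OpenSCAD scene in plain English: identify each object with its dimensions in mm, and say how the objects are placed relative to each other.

A is a simple wooden stool: a rectangular seat 359 mm (x) by 324 mm (y), 41 mm thick, top face at z = 395 mm, on four round legs, each 28 mm in diameter. The legs rest on z = 0, each leg's axis is inset half a diameter from the nearest pair of seat edges (so the leg's bounding box is flush with the corner).

B is an open-topped rectangular box: outside dimensions 246×128×354 mm, with a uniform wall and base thickness of 19 mm. The base is a full 246×128 slab on the floor; four walls sit on top of the base. The front and back walls (the −y and +y sides) span the full width; the two side walls fit between them.

The open box is on top of the stool.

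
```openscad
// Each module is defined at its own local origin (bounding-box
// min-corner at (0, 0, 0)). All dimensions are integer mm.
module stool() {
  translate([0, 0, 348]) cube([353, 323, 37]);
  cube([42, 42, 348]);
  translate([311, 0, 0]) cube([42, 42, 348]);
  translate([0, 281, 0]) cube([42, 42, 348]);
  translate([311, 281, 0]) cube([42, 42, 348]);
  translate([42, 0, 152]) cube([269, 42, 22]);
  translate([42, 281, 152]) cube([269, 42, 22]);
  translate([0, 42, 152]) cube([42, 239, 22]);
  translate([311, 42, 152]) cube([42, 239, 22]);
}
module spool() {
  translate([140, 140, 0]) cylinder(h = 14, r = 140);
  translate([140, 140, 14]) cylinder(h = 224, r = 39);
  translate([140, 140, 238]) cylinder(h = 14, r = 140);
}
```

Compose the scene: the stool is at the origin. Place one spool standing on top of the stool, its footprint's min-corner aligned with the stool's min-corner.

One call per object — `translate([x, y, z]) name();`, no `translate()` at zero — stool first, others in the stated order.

stool();
translate([0, 0, 385]) spool();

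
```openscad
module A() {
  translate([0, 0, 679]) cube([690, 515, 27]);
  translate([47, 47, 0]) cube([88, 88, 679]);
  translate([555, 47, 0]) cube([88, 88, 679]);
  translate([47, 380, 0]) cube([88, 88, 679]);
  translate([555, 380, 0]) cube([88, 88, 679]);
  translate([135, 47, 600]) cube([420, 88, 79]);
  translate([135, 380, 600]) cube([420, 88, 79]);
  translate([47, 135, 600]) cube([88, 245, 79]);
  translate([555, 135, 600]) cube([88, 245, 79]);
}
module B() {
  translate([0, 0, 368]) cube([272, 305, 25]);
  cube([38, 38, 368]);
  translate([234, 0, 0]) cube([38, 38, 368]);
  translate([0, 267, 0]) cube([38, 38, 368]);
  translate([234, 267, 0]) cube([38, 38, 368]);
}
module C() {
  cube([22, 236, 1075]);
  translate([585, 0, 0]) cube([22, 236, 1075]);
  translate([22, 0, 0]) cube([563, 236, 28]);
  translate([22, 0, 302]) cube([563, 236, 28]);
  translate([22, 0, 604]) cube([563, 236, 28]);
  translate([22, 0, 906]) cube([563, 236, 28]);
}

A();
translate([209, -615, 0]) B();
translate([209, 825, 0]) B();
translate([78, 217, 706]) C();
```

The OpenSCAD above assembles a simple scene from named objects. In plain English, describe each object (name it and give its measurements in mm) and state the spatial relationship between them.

A is a table with a 690×515 mm rectangular top, 27 mm thick, top surface at z = 706 mm, supported by four 88×88 mm square legs, each inset 47 mm from the nearest pair of top edges, running from the floor. Four apron rails, 88 mm thick and 79 mm tall, run between adjacent legs with their top edges flush with the underside of the top and their outer faces flush with the legs' outer faces.

B is a four-legged stool. The seat is a 272×305×25 mm slab whose top surface is at z = 393 mm; four square legs, each 38×38 mm in cross-section, run from the floor (z = 0) to the underside of the seat, each flush with a corner of the seat.

C is an open bookshelf. Two side panels, each 22 mm thick, 236 mm deep and 1075 mm tall, stand 607 mm apart (outside-to-outside). Between them sit 4 shelves, each 28 mm thick and 236 mm deep, spanning the full gap between the sides. The bottom shelf rests on the floor (its underside at z = 0) and the clear gap between one shelf's top and the next shelf's underside is 274 mm.

Two stools sit around the table at the −y, +y sides. The bookshelf is on top of the table.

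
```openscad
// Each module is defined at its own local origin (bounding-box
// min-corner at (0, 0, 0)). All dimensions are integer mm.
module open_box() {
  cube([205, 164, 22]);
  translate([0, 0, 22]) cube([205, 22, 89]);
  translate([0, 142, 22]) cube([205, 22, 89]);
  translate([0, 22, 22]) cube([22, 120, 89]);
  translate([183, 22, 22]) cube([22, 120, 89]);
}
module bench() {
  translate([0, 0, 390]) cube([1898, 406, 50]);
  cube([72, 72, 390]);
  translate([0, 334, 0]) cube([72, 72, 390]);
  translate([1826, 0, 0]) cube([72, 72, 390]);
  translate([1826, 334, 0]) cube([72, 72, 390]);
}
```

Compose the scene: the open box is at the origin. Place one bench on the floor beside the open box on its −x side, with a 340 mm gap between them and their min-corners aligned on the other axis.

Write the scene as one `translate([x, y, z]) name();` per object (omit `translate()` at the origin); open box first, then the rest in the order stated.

open_box();
translate([-2238, 0, 0]) bench();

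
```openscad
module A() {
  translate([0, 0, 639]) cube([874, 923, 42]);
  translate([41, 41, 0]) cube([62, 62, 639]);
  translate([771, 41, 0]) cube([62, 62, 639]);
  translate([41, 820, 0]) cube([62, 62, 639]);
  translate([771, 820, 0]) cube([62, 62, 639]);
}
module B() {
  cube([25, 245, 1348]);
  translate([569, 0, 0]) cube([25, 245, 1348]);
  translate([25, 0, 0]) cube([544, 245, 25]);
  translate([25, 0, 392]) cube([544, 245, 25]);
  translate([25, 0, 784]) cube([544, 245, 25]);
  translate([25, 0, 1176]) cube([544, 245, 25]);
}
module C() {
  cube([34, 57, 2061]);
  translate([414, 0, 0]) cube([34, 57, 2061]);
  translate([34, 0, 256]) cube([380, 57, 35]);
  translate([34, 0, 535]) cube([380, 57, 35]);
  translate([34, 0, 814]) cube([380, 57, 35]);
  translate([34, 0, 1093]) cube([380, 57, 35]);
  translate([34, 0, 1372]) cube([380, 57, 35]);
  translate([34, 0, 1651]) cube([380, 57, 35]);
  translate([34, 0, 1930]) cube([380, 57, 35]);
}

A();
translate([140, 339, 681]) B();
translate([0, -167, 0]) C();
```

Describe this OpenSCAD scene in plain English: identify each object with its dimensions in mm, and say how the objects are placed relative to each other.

A is a table: top 874 mm (x) × 923 mm (y), 42 mm thick, upper face at z = 681 mm, on four 62×62 mm square legs, each inset 41 mm from the nearest pair of top edges, running from z = 0 to the bottom of the top.

B is a bookshelf 594 mm wide overall, 245 mm deep and 1348 mm tall. The two sides are 25 mm thick vertical panels. 4 horizontal shelves of 25 mm thickness span between the inner faces of the sides; the lowest shelf sits on the floor and shelves are stacked with a clear vertical gap of 367 mm between each pair.

C is a straight ladder. Two 34×57 mm vertical rails, 2061 mm tall, stand 448 mm apart (outside-to-outside) with their front faces coplanar on the −y side. 7 rungs, each 57 mm deep and 35 mm tall, span between the inner faces of the rails, front faces flush with the rails. The lowest rung's underside is at z = 256 mm and rungs are spaced 279 mm apart (underside to underside).

The bookshelf is on top of the table, centred. The ladder is on the floor beside the table on its −y side.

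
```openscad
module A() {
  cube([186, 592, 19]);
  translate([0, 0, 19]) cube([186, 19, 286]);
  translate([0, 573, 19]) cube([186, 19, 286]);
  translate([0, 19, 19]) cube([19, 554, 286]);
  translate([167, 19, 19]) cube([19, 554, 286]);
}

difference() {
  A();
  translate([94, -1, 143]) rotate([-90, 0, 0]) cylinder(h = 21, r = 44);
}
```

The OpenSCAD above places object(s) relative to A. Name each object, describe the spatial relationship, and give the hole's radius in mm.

The subtracted cylinder has r = 44 mm.

A is an open box. The open box has a circular hole through its front wall. The hole's radius is 44 mm.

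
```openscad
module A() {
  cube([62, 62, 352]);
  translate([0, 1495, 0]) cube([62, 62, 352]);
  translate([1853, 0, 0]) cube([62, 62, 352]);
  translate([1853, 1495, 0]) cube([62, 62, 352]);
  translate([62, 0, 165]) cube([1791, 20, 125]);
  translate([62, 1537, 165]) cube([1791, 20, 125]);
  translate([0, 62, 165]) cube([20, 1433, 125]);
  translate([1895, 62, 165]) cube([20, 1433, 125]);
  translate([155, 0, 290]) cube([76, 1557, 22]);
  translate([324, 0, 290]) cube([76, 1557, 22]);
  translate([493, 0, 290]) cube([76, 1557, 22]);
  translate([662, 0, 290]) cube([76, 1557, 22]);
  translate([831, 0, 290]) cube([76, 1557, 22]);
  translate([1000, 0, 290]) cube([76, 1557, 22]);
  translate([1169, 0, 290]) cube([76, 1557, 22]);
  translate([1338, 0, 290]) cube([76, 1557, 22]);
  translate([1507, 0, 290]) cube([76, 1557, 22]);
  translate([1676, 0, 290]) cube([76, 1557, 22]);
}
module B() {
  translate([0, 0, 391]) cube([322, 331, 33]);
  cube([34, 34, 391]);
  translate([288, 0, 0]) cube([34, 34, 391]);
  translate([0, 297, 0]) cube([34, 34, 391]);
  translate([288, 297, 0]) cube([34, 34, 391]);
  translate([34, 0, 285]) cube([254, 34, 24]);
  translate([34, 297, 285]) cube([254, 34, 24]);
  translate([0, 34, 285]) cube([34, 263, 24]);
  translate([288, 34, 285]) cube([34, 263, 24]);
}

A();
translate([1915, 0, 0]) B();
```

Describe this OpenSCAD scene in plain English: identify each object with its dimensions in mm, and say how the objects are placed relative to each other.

A is a bed frame 1915 mm long (x) by 1557 mm wide (y). Four 62×62 mm corner posts, 352 mm tall, at the corners of the footprint. Four rails of 20 mm thickness and 125 mm height run between adjacent posts with their undersides at z = 165 mm, their outer faces flush with the outside of the frame (the two x-running rails run between the posts' inner faces; the two y-running rails run between the posts' inner faces). 10 slats, each 76 mm wide (x) and 22 mm thick, lie across the top of the two x-running rails, running the full 1557 mm width of the frame in y; the slats are evenly spaced along x between the inner faces of the end posts with equal gaps (rounded down to the nearest mm) at the −x end and between each pair — any rounding remainder accumulates at the +x end.

B is a four-legged stool. The seat is 322×331 mm, 33 mm thick, top at z = 424 mm. It stands on four square legs, each 34×34 mm in cross-section, from z = 0 to the seat underside, each flush with a corner of the seat. Four stretchers, 34 mm wide and 24 mm tall, connect adjacent legs with their undersides at z = 285 mm, each running between the inner faces of the legs it joins and aligned with the legs' outer faces on the other axis.

The stool is against the bed frame's +x side, with their −y faces flush.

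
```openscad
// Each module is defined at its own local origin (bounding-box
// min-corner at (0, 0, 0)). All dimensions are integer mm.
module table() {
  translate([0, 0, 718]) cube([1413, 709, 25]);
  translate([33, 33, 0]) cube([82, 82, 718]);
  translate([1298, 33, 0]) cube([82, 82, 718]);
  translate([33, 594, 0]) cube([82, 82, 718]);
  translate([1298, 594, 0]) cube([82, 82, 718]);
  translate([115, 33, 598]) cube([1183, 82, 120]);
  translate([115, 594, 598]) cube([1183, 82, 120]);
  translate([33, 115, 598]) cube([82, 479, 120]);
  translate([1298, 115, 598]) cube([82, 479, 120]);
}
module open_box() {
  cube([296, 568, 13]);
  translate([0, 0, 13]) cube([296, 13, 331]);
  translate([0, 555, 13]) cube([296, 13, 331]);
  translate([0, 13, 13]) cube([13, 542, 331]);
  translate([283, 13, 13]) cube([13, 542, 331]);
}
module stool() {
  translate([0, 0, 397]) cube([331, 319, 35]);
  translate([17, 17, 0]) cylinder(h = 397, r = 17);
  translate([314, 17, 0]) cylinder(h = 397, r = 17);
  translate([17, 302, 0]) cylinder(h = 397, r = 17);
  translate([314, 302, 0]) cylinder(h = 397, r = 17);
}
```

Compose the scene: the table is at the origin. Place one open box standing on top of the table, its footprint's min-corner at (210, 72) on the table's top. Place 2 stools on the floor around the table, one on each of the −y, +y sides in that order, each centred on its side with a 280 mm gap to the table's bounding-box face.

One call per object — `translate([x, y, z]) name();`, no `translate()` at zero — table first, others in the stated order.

table();
translate([210, 72, 743]) open_box();
translate([541, -599, 0]) stool();
translate([541, 989, 0]) stool();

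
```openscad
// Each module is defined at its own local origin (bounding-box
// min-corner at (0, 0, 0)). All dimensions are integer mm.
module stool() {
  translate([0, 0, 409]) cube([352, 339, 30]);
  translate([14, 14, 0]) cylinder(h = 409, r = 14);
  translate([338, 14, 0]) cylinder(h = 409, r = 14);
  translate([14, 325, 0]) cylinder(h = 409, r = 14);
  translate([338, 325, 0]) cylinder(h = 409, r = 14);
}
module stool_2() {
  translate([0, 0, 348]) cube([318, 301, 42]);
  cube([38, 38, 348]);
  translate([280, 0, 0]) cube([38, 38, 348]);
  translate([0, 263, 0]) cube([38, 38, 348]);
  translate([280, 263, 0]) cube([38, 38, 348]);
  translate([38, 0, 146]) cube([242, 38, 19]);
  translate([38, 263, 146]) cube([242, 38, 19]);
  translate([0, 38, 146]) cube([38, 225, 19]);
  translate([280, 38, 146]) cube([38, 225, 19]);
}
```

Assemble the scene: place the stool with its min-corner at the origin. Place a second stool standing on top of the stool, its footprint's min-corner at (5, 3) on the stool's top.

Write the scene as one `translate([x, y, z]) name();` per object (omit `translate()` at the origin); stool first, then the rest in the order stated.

stool();
translate([5, 3, 439]) stool_2();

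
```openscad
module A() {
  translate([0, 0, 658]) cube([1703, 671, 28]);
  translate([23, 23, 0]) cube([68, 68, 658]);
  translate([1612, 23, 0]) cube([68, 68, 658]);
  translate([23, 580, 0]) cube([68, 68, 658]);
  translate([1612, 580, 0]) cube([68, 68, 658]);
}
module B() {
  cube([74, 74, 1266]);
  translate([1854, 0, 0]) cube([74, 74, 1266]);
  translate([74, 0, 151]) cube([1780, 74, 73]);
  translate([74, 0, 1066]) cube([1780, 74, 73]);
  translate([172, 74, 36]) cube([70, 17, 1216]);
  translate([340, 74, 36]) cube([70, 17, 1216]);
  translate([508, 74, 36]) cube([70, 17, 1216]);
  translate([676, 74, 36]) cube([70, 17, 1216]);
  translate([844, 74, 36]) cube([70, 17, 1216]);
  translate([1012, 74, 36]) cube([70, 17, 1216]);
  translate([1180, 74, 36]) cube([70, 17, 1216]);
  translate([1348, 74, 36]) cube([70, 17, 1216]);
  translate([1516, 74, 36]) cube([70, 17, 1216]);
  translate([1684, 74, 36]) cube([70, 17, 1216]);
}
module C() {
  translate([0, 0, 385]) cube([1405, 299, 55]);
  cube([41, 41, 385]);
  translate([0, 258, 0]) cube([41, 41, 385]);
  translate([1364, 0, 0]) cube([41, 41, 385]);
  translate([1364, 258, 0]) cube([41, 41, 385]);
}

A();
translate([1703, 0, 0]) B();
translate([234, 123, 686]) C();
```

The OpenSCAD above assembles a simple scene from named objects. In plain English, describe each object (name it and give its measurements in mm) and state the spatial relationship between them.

A is a table: top 1703 mm (x) × 671 mm (y), 28 mm thick, upper face at z = 686 mm, on four 68×68 mm square legs, each inset 23 mm from the nearest pair of top edges, running from z = 0 to the bottom of the top.

B is a fence section. Two 74×74 mm posts, 1266 mm tall, stand on the floor with a clear span of 1780 mm between their inner faces. Two horizontal rails of 74×73 mm section span the gap between the posts with their undersides at z = 151 mm and z = 1066 mm, flush with the posts' −y face. 10 pickets, each 70 mm wide, 17 mm thick and 1216 mm tall, are fixed to the +y face of the rails with their bottoms at z = 36 mm, evenly spaced across the span with equal gaps (rounded down to the nearest mm) at the −x end and between each pair — any rounding remainder accumulates at the +x end.

C is a bench: a 1405×299 mm seat slab, 55 mm thick, top at z = 440 mm, on four 41×41 mm square legs flush with the seat corners and standing on z = 0.

The fence section is against the table's +x side, with their −y faces flush. The bench is on top of the table.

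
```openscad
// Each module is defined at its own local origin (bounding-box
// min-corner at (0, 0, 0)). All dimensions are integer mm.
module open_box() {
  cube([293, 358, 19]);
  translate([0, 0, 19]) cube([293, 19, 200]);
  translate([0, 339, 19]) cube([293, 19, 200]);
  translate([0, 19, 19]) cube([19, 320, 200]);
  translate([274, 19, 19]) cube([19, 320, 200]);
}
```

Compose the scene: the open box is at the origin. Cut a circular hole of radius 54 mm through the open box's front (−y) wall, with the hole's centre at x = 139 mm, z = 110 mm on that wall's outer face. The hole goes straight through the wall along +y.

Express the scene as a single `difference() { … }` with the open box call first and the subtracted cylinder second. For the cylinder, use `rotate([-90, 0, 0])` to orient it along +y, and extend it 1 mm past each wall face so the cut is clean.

difference() {
  open_box();
  translate([139, -1, 110]) rotate([-90, 0, 0]) cylinder(h = 21, r = 54);
}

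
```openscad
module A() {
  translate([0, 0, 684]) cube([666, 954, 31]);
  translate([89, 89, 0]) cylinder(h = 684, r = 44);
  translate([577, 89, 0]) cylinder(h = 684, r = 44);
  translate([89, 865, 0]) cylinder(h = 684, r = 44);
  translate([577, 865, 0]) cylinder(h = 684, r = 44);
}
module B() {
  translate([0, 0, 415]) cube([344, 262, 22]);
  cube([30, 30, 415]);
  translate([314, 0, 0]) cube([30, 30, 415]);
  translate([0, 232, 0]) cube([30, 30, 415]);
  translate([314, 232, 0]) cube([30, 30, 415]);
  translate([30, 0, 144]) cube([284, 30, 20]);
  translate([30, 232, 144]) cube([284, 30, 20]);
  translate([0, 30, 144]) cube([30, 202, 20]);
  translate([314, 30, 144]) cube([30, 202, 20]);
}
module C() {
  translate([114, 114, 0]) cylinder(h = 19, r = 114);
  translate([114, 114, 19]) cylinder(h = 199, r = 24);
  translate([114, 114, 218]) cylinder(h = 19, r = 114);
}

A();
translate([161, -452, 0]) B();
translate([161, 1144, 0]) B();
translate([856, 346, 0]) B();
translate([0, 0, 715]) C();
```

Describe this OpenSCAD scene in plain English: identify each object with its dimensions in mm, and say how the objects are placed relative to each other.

A is a table with a 666×954 mm rectangular top, 31 mm thick, top surface at z = 715 mm, supported by four round legs of 88 mm diameter, each leg's bounding box inset 45 mm from the nearest pair of top edges, running from the floor.

B is a four-legged stool. The seat is a 344×262×22 mm slab whose top surface is at z = 437 mm; four square legs, each 30×30 mm in cross-section, run from the floor (z = 0) to the underside of the seat, each flush with a corner of the seat. Four stretchers, 30 mm wide and 20 mm tall, connect adjacent legs with their undersides at z = 144 mm, each running between the inner faces of the legs it joins and aligned with the legs' outer faces on the other axis.

C is a spool: two coaxial disc flanges of radius 114 mm and thickness 19 mm, joined by a core cylinder of radius 24 mm and height 199 mm. The lower flange rests on z = 0 and the three cylinders share a vertical axis.

Three stools sit around the table at the −y, +y, +x sides. The spool is on top of the table.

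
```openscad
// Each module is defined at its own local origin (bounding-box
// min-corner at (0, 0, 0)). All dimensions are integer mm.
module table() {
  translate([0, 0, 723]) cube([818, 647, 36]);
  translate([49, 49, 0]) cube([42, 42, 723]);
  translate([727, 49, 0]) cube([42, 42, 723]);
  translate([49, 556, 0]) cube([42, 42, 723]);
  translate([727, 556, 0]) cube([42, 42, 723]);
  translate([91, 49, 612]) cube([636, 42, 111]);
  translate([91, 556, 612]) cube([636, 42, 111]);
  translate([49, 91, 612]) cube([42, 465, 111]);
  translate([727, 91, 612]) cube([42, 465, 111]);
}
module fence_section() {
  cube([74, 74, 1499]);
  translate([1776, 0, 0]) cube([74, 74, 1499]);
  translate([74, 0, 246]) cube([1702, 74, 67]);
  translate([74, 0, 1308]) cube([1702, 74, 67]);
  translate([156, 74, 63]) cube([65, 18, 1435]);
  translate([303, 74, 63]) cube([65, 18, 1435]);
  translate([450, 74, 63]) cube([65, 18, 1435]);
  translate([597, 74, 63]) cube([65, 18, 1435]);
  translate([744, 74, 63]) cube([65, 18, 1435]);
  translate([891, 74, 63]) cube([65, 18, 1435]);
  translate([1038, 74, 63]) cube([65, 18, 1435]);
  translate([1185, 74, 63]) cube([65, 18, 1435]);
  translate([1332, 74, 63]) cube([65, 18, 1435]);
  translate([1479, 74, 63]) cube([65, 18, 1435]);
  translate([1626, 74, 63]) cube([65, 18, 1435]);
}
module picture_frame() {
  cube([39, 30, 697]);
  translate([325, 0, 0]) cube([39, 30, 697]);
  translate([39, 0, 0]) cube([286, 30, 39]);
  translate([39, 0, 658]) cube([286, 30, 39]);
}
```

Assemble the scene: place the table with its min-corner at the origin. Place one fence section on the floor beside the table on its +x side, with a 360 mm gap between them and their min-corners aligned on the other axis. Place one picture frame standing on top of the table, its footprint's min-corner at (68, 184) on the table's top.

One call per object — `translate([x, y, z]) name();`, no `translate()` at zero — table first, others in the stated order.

table();
translate([1178, 0, 0]) fence_section();
translate([68, 184, 759]) picture_frame();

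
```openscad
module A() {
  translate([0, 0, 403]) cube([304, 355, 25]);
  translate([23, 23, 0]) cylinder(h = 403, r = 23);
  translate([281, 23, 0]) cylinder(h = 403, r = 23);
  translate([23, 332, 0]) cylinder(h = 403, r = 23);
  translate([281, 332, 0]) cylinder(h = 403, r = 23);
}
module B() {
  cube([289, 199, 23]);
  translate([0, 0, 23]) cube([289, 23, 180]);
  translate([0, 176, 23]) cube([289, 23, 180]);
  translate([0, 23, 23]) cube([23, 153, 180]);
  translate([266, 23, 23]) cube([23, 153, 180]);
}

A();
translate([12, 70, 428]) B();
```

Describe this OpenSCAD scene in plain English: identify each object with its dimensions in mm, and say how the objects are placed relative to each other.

A is a four-legged stool. The seat is a 304×355×25 mm slab whose top surface is at z = 428 mm; four round legs, each 46 mm in diameter, run from the floor (z = 0) to the underside of the seat, each leg's axis is inset half a diameter from the nearest pair of seat edges (so the leg's bounding box is flush with the corner).

B is an open-topped rectangular box: outside dimensions 289×199×203 mm, with a uniform wall and base thickness of 23 mm. The base is a full 289×199 slab on the floor; four walls sit on top of the base. The front and back walls (the −y and +y sides) span the full width; the two side walls fit between them.

The open box is on top of the stool.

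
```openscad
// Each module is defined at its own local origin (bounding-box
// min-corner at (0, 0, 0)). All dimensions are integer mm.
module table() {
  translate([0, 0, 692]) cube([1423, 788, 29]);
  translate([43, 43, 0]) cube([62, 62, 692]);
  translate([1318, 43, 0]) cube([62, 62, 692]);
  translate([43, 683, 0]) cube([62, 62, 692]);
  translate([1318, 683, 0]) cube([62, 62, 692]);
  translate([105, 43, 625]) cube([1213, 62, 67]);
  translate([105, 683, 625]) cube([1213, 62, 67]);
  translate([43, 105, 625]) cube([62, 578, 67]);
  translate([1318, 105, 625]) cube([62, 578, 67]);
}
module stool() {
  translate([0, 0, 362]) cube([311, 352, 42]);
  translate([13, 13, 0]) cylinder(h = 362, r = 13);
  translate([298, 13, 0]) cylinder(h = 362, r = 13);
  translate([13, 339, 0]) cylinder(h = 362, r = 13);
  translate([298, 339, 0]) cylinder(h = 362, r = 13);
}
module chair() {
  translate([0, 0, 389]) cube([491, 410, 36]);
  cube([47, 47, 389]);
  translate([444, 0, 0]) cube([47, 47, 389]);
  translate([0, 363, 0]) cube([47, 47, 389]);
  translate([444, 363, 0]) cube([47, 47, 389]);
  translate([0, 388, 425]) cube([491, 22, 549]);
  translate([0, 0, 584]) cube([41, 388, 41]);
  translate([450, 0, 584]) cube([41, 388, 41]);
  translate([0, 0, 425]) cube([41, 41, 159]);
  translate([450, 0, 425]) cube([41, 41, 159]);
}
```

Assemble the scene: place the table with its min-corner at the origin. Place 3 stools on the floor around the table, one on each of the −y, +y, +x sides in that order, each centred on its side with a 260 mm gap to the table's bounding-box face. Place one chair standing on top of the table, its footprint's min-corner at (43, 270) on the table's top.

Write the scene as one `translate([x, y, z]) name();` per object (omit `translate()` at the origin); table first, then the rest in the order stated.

table();
translate([556, -612, 0]) stool();
translate([556, 1048, 0]) stool();
translate([1683, 218, 0]) stool();
translate([43, 270, 721]) chair();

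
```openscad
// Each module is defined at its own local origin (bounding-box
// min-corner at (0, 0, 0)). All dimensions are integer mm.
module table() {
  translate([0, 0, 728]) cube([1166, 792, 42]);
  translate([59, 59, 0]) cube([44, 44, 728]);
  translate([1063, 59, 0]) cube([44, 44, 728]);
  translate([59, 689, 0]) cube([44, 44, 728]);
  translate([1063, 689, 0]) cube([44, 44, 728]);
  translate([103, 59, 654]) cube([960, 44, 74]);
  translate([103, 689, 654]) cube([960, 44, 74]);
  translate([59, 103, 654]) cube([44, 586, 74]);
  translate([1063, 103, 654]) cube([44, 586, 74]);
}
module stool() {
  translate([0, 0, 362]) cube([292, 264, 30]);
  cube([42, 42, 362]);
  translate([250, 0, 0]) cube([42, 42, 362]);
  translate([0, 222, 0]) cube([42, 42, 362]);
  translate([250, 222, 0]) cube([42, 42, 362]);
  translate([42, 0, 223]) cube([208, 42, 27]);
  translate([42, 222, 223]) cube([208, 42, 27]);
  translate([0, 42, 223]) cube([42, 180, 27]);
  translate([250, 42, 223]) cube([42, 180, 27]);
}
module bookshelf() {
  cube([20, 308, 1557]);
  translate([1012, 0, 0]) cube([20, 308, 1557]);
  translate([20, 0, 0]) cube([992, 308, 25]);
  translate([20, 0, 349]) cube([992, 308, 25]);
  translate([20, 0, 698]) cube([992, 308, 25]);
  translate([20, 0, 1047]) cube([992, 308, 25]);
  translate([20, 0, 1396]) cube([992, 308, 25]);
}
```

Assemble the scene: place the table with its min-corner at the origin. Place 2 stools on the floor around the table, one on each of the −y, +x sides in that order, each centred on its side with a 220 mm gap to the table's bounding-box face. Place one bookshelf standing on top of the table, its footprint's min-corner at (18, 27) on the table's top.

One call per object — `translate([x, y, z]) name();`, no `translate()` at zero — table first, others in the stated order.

table();
translate([437, -484, 0]) stool();
translate([1386, 264, 0]) stool();
translate([18, 27, 770]) bookshelf();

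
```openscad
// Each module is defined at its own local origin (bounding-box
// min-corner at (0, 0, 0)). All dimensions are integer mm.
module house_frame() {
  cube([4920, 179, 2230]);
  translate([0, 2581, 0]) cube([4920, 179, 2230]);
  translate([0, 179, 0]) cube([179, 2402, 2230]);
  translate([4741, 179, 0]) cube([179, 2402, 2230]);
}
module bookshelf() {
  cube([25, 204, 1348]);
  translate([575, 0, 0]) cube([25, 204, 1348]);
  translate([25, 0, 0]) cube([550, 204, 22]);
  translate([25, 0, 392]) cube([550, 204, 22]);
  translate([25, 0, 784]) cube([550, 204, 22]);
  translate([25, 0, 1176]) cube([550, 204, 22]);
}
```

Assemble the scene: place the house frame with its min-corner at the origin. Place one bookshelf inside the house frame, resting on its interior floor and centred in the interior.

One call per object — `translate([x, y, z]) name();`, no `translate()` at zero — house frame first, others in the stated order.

house_frame();
translate([2160, 1278, 0]) bookshelf();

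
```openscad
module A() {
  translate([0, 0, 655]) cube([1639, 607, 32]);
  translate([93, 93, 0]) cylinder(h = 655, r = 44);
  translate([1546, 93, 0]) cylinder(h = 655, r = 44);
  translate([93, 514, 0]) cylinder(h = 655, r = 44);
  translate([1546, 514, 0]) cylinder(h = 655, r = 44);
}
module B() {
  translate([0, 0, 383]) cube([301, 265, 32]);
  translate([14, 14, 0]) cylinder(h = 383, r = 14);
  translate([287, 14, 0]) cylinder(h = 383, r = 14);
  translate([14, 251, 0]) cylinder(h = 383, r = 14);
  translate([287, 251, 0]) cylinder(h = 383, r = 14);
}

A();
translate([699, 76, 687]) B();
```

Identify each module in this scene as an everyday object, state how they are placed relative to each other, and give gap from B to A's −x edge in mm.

The stool's min-x is at 699; the table's min-x is 0; gap = 699 mm.

A is a table. B is a stool. The stool is on top of the table. The gap from the stool to the table's −x edge is 699 mm.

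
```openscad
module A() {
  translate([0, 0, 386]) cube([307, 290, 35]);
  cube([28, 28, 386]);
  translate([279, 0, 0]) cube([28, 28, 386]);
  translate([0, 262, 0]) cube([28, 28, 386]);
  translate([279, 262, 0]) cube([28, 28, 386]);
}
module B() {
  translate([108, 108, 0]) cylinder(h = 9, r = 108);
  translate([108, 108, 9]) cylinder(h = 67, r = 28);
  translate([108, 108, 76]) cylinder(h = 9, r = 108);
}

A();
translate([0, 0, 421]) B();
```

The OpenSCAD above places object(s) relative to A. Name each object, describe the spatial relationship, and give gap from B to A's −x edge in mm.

A is a stool. B is a spool. The spool is on top of the stool. The gap from the spool to the stool's −x edge is 0 mm.

The spool's min-x is at 0; the stool's min-x is 0; gap = 0 mm.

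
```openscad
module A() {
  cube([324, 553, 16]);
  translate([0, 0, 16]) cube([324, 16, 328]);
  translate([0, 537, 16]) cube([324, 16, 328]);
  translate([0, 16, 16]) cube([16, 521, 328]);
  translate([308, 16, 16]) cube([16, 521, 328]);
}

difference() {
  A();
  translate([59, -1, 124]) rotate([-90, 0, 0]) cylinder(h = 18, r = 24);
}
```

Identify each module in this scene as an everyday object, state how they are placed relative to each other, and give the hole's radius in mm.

A is an open box. The open box has a circular hole through its front wall. The hole's radius is 24 mm.

The subtracted cylinder has r = 24 mm.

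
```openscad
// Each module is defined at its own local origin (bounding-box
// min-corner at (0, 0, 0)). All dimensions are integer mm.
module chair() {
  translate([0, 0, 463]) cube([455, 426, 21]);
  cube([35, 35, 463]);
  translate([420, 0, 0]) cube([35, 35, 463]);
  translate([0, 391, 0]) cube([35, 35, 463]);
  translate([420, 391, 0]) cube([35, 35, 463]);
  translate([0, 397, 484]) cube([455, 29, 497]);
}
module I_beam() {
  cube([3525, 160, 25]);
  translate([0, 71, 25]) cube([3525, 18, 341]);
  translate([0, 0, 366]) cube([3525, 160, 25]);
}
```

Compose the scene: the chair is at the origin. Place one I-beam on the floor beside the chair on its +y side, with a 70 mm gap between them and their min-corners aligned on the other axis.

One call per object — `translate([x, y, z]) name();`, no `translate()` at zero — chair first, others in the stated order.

chair();
translate([0, 496, 0]) I_beam();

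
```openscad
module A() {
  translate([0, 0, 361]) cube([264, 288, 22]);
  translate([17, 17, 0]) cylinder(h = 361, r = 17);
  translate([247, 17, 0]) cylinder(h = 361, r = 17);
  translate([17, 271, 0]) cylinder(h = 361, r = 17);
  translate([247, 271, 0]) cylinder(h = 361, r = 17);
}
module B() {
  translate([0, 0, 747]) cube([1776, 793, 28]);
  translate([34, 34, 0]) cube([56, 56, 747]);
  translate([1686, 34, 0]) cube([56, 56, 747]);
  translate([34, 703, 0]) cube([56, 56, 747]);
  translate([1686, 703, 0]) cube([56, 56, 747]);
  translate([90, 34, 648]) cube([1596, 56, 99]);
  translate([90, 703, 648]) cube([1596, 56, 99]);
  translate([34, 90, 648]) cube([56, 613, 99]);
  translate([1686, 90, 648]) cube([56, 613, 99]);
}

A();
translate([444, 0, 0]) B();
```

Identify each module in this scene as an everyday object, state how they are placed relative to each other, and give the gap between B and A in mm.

A is a stool. B is a table. The table is on the floor beside the stool on its +x side. The gap between the table and the stool is 180 mm.

The table's nearest face is 180 mm from the stool's +x face.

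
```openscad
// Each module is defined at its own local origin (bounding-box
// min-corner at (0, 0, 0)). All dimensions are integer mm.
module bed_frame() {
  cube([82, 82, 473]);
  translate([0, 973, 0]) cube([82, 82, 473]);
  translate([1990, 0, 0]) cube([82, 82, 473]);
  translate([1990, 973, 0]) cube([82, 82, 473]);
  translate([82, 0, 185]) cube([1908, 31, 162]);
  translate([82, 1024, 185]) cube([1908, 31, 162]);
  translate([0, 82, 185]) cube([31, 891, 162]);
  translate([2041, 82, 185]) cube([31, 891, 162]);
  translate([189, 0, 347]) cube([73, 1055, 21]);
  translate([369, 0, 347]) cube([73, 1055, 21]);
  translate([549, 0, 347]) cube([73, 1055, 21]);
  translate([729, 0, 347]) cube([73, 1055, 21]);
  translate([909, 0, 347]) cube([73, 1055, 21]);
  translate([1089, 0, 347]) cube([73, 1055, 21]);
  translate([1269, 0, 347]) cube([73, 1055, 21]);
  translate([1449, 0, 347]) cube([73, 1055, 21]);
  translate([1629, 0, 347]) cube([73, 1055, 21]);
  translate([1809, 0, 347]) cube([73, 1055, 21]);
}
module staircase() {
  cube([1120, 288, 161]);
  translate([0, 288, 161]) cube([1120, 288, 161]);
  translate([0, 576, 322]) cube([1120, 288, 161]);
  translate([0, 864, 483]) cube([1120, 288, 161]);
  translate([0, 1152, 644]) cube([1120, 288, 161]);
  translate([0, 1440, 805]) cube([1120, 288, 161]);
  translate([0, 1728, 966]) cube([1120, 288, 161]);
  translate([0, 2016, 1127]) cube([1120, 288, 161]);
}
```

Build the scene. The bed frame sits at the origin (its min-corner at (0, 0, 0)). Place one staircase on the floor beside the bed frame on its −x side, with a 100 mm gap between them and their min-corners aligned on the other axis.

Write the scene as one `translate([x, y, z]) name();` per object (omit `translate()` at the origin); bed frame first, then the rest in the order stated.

bed_frame();
translate([-1220, 0, 0]) staircase();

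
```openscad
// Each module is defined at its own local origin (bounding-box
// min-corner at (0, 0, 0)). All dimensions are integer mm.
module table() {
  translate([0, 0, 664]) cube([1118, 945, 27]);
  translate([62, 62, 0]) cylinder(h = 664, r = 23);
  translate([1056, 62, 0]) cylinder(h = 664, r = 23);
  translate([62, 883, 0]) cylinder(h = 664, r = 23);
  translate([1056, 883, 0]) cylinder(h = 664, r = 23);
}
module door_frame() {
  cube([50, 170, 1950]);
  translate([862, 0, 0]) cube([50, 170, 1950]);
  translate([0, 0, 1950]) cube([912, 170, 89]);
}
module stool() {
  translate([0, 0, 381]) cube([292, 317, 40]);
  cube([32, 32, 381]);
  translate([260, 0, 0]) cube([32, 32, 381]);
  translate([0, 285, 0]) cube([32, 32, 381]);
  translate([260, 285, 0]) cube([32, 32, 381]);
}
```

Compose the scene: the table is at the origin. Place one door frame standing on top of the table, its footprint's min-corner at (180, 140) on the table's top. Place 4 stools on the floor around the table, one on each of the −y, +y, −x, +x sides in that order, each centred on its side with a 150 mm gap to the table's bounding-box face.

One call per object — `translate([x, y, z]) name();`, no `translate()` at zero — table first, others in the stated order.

table();
translate([180, 140, 691]) door_frame();
translate([413, -467, 0]) stool();
translate([413, 1095, 0]) stool();
translate([-442, 314, 0]) stool();
translate([1268, 314, 0]) stool();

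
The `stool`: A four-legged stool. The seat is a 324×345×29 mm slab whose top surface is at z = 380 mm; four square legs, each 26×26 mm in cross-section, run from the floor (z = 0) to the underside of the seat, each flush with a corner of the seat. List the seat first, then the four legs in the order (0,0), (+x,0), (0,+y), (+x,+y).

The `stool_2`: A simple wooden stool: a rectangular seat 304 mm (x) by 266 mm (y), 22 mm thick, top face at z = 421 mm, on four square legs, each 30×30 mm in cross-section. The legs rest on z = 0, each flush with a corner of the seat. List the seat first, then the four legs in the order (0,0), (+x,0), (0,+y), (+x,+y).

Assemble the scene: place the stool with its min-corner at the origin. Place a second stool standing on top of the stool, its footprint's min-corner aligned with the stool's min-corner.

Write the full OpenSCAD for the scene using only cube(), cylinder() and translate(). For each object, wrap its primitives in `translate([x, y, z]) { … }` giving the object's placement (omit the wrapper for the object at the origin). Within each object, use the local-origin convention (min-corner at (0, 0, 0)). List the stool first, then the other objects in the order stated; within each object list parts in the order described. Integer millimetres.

translate([0, 0, 351]) cube([324, 345, 29]);
cube([26, 26, 351]);
translate([298, 0, 0]) cube([26, 26, 351]);
translate([0, 319, 0]) cube([26, 26, 351]);
translate([298, 319, 0]) cube([26, 26, 351]);
translate([0, 0, 380]) {
  translate([0, 0, 399]) cube([304, 266, 22]);
  cube([30, 30, 399]);
  translate([274, 0, 0]) cube([30, 30, 399]);
  translate([0, 236, 0]) cube([30, 30, 399]);
  translate([274, 236, 0]) cube([30, 30, 399]);
}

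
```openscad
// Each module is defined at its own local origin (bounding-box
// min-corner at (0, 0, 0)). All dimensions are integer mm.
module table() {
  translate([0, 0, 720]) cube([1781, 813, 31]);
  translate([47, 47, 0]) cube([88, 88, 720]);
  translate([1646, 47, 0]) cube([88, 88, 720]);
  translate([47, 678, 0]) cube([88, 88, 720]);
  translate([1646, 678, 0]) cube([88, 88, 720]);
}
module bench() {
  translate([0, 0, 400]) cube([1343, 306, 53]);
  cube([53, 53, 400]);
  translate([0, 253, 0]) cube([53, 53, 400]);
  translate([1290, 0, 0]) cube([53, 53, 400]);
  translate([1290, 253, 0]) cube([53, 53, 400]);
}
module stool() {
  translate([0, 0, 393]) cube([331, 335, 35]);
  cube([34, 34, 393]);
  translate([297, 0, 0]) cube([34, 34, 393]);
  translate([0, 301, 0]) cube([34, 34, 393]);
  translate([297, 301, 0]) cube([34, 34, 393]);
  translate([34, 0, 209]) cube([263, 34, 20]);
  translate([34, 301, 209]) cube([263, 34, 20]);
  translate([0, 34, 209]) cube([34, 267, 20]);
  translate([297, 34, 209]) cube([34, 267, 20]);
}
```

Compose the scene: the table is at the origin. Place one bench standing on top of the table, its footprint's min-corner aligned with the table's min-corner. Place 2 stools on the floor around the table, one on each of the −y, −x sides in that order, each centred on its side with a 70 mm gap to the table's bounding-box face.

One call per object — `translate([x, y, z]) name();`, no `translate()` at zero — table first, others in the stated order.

table();
translate([0, 0, 751]) bench();
translate([725, -405, 0]) stool();
translate([-401, 239, 0]) stool();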